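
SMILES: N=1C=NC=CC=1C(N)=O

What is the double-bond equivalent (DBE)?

5

Molecular formula from the SMILES: C5H5N3O.
DoU = (2C + 2 + N − H − X)/2 = (2·5 + 2 + 3 − 5 − 0)/2 = 10/2 = 5.
(Structurally: 1 ring(s) + 4 π bond(s) = 5.)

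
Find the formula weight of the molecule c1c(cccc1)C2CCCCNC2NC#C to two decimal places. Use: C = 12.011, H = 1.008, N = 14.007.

Molecular formula: C14H18N2.
M = 14×12.011 + 18×1.008 + 2×14.007 = 214.31 g/mol.

214.31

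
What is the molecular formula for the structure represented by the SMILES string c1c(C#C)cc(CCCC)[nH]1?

C10H13N

Heavy atoms from the SMILES: 10 C, 1 N.
Implicit hydrogens by atom environment:
  3 × C: 2 H each → 6
  2 × C (aromatic): 1 H each → 2
  2 × C (aromatic): no H
  1 × C: 3 H
  1 × C: 1 H
  1 × C: no H
  1 × N (aromatic): 1 H
  Total hydrogens = 13.
Molecular formula: C10H13N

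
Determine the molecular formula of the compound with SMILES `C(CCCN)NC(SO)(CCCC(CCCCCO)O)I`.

Heavy atoms from the SMILES: 14 C, 1 I, 2 N, 3 O, 1 S.
Implicit hydrogens by atom environment:
  12 × C: 2 H each → 24
  3 × O: 1 H each → 3
  1 × C: 1 H
  1 × C: no H
  1 × I: no H
  1 × N: 2 H
  1 × N: 1 H
  1 × S: no H
  Total hydrogens = 31.
Molecular formula: C14H31IN2O3S

C14H31IN2O3S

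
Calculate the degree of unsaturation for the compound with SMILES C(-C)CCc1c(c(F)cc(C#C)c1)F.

6

Molecular formula from the SMILES: C12H12F2.
DoU = (2C + 2 + N − H − X)/2 = (2·12 + 2 + 0 − 12 − 2)/2 = 12/2 = 6.
(Structurally: 1 ring(s) + 5 π bond(s) = 6.)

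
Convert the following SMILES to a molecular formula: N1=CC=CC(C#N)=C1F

Heavy atoms from the SMILES: 6 C, 1 F, 2 N.
Implicit hydrogens by atom environment:
  3 × C (aromatic): 1 H each → 3
  2 × C (aromatic): no H
  1 × C: no H
  1 × F: no H
  1 × N (aromatic): no H
  1 × N: no H
  Total hydrogens = 3.
Molecular formula: C6H3FN2

C6H3FN2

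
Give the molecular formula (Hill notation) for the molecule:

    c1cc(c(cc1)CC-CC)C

Heavy atoms from the SMILES: 11 C.
Implicit hydrogens by atom environment:
  4 × C (aromatic): 1 H each → 4
  3 × C: 2 H each → 6
  2 × C: 3 H each → 6
  2 × C (aromatic): no H
  Total hydrogens = 16.
Molecular formula: C11H16

C11H16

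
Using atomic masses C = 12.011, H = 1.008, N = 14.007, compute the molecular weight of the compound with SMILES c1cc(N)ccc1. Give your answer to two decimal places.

Molecular formula: C6H7N.
M = 6×12.011 + 7×1.008 + 1×14.007 = 93.13 g/mol.

93.13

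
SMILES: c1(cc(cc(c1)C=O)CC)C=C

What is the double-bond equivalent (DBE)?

Molecular formula from the SMILES: C11H12O.
DoU = (2C + 2 + N − H − X)/2 = (2·11 + 2 + 0 − 12 − 0)/2 = 12/2 = 6.
(Structurally: 1 ring(s) + 5 π bond(s) = 6.)

6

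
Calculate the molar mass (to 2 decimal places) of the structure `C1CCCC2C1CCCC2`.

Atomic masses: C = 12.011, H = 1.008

138.25

Molecular formula: C10H18.
M = 10×12.011 + 18×1.008 = 138.25 g/mol.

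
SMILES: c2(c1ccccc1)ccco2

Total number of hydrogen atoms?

Hydrogens are implicit in SMILES; fill each atom to its normal valence:
  8 × C (aromatic): 1 H each → 8
  2 × C (aromatic): no H
  1 × O (aromatic): no H
  Total hydrogens = 8.

8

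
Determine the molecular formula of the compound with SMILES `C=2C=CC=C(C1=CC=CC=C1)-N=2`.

C11H9N

Heavy atoms from the SMILES: 11 C, 1 N.
Implicit hydrogens by atom environment:
  9 × C (aromatic): 1 H each → 9
  2 × C (aromatic): no H
  1 × N (aromatic): no H
  Total hydrogens = 9.
Molecular formula: C11H9N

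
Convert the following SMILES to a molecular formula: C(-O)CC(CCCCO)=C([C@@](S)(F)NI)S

C9H17FINO2S2

Heavy atoms from the SMILES: 9 C, 1 F, 1 I, 1 N, 2 O, 2 S.
Implicit hydrogens by atom environment:
  6 × C: 2 H each → 12
  3 × C: no H
  2 × O: 1 H each → 2
  2 × S: 1 H each → 2
  1 × F: no H
  1 × I: no H
  1 × N: 1 H
  Total hydrogens = 17.
Molecular formula: C9H17FINO2S2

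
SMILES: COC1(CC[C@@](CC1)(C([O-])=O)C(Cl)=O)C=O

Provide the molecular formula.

C10H12ClO5-

Heavy atoms from the SMILES: 10 C, 1 Cl, 5 O.
Implicit hydrogens by atom environment:
  4 × C: 2 H each → 8
  4 × C: no H
  4 × O: no H
  1 × C: 3 H
  1 × C: 1 H
  1 × Cl: no H
  1 × O (charge -1): no H
  Total hydrogens = 12.
Net charge -1.
Molecular formula: C10H12ClO5-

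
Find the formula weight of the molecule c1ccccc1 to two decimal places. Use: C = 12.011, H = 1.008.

78.11

Molecular formula: C6H6.
M = 6×12.011 + 6×1.008 = 78.11 g/mol.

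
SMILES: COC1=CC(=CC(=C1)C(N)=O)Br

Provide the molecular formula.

Heavy atoms from the SMILES: 1 Br, 8 C, 1 N, 2 O.
Implicit hydrogens by atom environment:
  3 × C (aromatic): 1 H each → 3
  3 × C (aromatic): no H
  2 × O: no H
  1 × Br: no H
  1 × C: 3 H
  1 × C: no H
  1 × N: 2 H
  Total hydrogens = 8.
Molecular formula: C8H8BrNO2

C8H8BrNO2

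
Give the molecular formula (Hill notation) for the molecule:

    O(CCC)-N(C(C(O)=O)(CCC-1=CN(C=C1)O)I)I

Heavy atoms from the SMILES: 11 C, 2 I, 2 N, 4 O.
Implicit hydrogens by atom environment:
  4 × C: 2 H each → 8
  3 × C (aromatic): 1 H each → 3
  2 × C: no H
  2 × I: no H
  2 × O: 1 H each → 2
  2 × O: no H
  1 × C: 3 H
  1 × C (aromatic): no H
  1 × N (aromatic): no H
  1 × N: no H
  Total hydrogens = 16.
Molecular formula: C11H16I2N2O4

C11H16I2N2O4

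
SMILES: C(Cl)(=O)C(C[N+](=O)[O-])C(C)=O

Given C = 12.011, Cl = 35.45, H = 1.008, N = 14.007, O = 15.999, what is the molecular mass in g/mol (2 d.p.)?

179.56

Molecular formula: C5H6ClNO4.
M = 5×12.011 + 1×35.45 + 6×1.008 + 1×14.007 + 4×15.999 = 179.56 g/mol.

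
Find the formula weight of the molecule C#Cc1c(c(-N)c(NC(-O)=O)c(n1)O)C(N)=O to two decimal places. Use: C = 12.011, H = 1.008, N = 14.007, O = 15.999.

236.19

Molecular formula: C9H8N4O4.
M = 9×12.011 + 8×1.008 + 4×14.007 + 4×15.999 = 236.19 g/mol.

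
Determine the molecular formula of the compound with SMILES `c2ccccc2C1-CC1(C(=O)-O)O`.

Heavy atoms from the SMILES: 10 C, 3 O.
Implicit hydrogens by atom environment:
  5 × C (aromatic): 1 H each → 5
  2 × C: no H
  2 × O: 1 H each → 2
  1 × C: 2 H
  1 × C: 1 H
  1 × C (aromatic): no H
  1 × O: no H
  Total hydrogens = 10.
Molecular formula: C10H10O3

C10H10O3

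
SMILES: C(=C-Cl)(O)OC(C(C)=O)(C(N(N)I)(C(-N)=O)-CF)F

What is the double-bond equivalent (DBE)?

3

Molecular formula from the SMILES: C8H11ClF2IN3O4.
DoU = (2C + 2 + N − H − X)/2 = (2·8 + 2 + 3 − 11 − 4)/2 = 6/2 = 3.
(Structurally: 0 ring(s) + 3 π bond(s) = 3.)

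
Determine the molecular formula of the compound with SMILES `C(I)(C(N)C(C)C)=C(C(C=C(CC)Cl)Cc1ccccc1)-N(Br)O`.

C18H25BrClIN2O

Heavy atoms from the SMILES: 1 Br, 18 C, 1 Cl, 1 I, 2 N, 1 O.
Implicit hydrogens by atom environment:
  5 × C (aromatic): 1 H each → 5
  4 × C: 1 H each → 4
  3 × C: 3 H each → 9
  3 × C: no H
  2 × C: 2 H each → 4
  1 × Br: no H
  1 × C (aromatic): no H
  1 × Cl: no H
  1 × I: no H
  1 × N: 2 H
  1 × N: no H
  1 × O: 1 H
  Total hydrogens = 25.
Molecular formula: C18H25BrClIN2O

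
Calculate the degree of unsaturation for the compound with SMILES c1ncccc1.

4

Molecular formula from the SMILES: C5H5N.
DoU = (2C + 2 + N − H − X)/2 = (2·5 + 2 + 1 − 5 − 0)/2 = 8/2 = 4.
(Structurally: 1 ring(s) + 3 π bond(s) = 4.)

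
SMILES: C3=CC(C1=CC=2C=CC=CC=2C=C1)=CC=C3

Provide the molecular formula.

C16H12

Heavy atoms from the SMILES: 16 C.
Implicit hydrogens by atom environment:
  12 × C (aromatic): 1 H each → 12
  4 × C (aromatic): no H
  Total hydrogens = 12.
Molecular formula: C16H12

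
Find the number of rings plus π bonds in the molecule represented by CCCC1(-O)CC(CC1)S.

1

Molecular formula from the SMILES: C8H16OS.
DoU = (2C + 2 + N − H − X)/2 = (2·8 + 2 + 0 − 16 − 0)/2 = 2/2 = 1.
(Structurally: 1 ring(s) + 0 π bond(s) = 1.)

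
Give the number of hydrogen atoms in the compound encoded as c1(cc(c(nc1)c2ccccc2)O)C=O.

Hydrogens are implicit in SMILES; fill each atom to its normal valence:
  7 × C (aromatic): 1 H each → 7
  4 × C (aromatic): no H
  1 × C: 1 H
  1 × N (aromatic): no H
  1 × O: 1 H
  1 × O: no H
  Total hydrogens = 9.

9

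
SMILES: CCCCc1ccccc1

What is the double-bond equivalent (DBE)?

Molecular formula from the SMILES: C10H14.
DoU = (2C + 2 + N − H − X)/2 = (2·10 + 2 + 0 − 14 − 0)/2 = 8/2 = 4.
(Structurally: 1 ring(s) + 3 π bond(s) = 4.)

4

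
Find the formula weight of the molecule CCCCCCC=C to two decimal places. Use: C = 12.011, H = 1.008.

112.22

Molecular formula: C8H16.
M = 8×12.011 + 16×1.008 = 112.22 g/mol.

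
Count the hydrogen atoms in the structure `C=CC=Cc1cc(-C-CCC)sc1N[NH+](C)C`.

Hydrogens are implicit in SMILES; fill each atom to its normal valence:
  4 × C: 2 H each → 8
  3 × C: 3 H each → 9
  3 × C: 1 H each → 3
  3 × C (aromatic): no H
  1 × C (aromatic): 1 H
  1 × N: 1 H
  1 × N (charge +1): 1 H
  1 × S (aromatic): no H
  Total hydrogens = 23.

23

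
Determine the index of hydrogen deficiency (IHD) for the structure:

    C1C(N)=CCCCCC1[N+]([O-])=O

Molecular formula from the SMILES: C8H14N2O2.
DoU = (2C + 2 + N − H − X)/2 = (2·8 + 2 + 2 − 14 − 0)/2 = 6/2 = 3.
(Structurally: 1 ring(s) + 2 π bond(s) = 3.)

3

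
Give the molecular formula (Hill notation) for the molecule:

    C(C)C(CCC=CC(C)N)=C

C10H19N

Heavy atoms from the SMILES: 10 C, 1 N.
Implicit hydrogens by atom environment:
  4 × C: 2 H each → 8
  3 × C: 1 H each → 3
  2 × C: 3 H each → 6
  1 × C: no H
  1 × N: 2 H
  Total hydrogens = 19.
Molecular formula: C10H19N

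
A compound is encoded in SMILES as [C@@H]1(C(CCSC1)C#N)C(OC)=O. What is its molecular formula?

C8H11NO2S

Heavy atoms from the SMILES: 8 C, 1 N, 2 O, 1 S.
Implicit hydrogens by atom environment:
  3 × C: 2 H each → 6
  2 × C: 1 H each → 2
  2 × C: no H
  2 × O: no H
  1 × C: 3 H
  1 × N: no H
  1 × S: no H
  Total hydrogens = 11.
Molecular formula: C8H11NO2S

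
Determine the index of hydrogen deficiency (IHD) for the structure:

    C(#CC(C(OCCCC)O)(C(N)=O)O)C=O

4

Molecular formula from the SMILES: C10H15NO5.
DoU = (2C + 2 + N − H − X)/2 = (2·10 + 2 + 1 − 15 − 0)/2 = 8/2 = 4.
(Structurally: 0 ring(s) + 4 π bond(s) = 4.)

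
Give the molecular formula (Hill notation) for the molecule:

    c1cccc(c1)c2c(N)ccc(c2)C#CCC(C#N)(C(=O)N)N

C18H16N4O

Heavy atoms from the SMILES: 18 C, 4 N, 1 O.
Implicit hydrogens by atom environment:
  8 × C (aromatic): 1 H each → 8
  5 × C: no H
  4 × C (aromatic): no H
  3 × N: 2 H each → 6
  1 × C: 2 H
  1 × N: no H
  1 × O: no H
  Total hydrogens = 16.
Molecular formula: C18H16N4O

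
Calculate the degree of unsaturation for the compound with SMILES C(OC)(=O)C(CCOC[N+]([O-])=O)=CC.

Molecular formula from the SMILES: C8H13NO5.
DoU = (2C + 2 + N − H − X)/2 = (2·8 + 2 + 1 − 13 − 0)/2 = 6/2 = 3.
(Structurally: 0 ring(s) + 3 π bond(s) = 3.)

3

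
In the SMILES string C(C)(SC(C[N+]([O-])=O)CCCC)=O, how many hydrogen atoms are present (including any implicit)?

Hydrogens are implicit in SMILES; fill each atom to its normal valence:
  4 × C: 2 H each → 8
  2 × C: 3 H each → 6
  2 × O: no H
  1 × C: 1 H
  1 × C: no H
  1 × N (charge +1): no H
  1 × O (charge -1): no H
  1 × S: no H
  Total hydrogens = 15.

15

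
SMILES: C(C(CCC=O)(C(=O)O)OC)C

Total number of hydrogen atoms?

Hydrogens are implicit in SMILES; fill each atom to its normal valence:
  3 × C: 2 H each → 6
  3 × O: no H
  2 × C: 3 H each → 6
  2 × C: no H
  1 × C: 1 H
  1 × O: 1 H
  Total hydrogens = 14.

14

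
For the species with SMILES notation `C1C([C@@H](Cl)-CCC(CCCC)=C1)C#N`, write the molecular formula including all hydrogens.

C12H18ClN

Heavy atoms from the SMILES: 12 C, 1 Cl, 1 N.
Implicit hydrogens by atom environment:
  6 × C: 2 H each → 12
  3 × C: 1 H each → 3
  2 × C: no H
  1 × C: 3 H
  1 × Cl: no H
  1 × N: no H
  Total hydrogens = 18.
Molecular formula: C12H18ClN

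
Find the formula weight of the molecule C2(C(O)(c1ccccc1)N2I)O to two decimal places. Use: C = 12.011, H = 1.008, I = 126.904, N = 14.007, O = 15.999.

Molecular formula: C8H8INO2.
M = 8×12.011 + 8×1.008 + 1×126.904 + 1×14.007 + 2×15.999 = 277.06 g/mol.

277.06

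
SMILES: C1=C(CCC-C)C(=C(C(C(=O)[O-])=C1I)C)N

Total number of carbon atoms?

The symbol for carbon appears 12 times in the SMILES.

12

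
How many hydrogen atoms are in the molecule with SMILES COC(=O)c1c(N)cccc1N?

10

Hydrogens are implicit in SMILES; fill each atom to its normal valence:
  3 × C (aromatic): 1 H each → 3
  3 × C (aromatic): no H
  2 × N: 2 H each → 4
  2 × O: no H
  1 × C: 3 H
  1 × C: no H
  Total hydrogens = 10.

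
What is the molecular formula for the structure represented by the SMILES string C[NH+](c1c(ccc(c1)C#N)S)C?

C9H11N2S+

Heavy atoms from the SMILES: 9 C, 2 N, 1 S.
Implicit hydrogens by atom environment:
  3 × C (aromatic): 1 H each → 3
  3 × C (aromatic): no H
  2 × C: 3 H each → 6
  1 × C: no H
  1 × N (charge +1): 1 H
  1 × N: no H
  1 × S: 1 H
  Total hydrogens = 11.
Net charge +1.
Molecular formula: C9H11N2S+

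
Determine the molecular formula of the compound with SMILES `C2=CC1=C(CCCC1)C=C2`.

C10H12

Heavy atoms from the SMILES: 10 C.
Implicit hydrogens by atom environment:
  4 × C: 2 H each → 8
  4 × C (aromatic): 1 H each → 4
  2 × C (aromatic): no H
  Total hydrogens = 12.
Molecular formula: C10H12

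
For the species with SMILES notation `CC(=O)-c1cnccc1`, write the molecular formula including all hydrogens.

Heavy atoms from the SMILES: 7 C, 1 N, 1 O.
Implicit hydrogens by atom environment:
  4 × C (aromatic): 1 H each → 4
  1 × C: 3 H
  1 × C (aromatic): no H
  1 × C: no H
  1 × N (aromatic): no H
  1 × O: no H
  Total hydrogens = 7.
Molecular formula: C7H7NO

C7H7NO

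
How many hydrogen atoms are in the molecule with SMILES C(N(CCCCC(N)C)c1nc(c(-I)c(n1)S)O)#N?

Hydrogens are implicit in SMILES; fill each atom to its normal valence:
  4 × C: 2 H each → 8
  4 × C (aromatic): no H
  2 × N (aromatic): no H
  2 × N: no H
  1 × C: 3 H
  1 × C: 1 H
  1 × C: no H
  1 × I: no H
  1 × N: 2 H
  1 × O: 1 H
  1 × S: 1 H
  Total hydrogens = 16.

16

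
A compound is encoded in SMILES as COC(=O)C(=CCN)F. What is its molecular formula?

C5H8FNO2

Heavy atoms from the SMILES: 5 C, 1 F, 1 N, 2 O.
Implicit hydrogens by atom environment:
  2 × C: no H
  2 × O: no H
  1 × C: 3 H
  1 × C: 2 H
  1 × C: 1 H
  1 × F: no H
  1 × N: 2 H
  Total hydrogens = 8.
Molecular formula: C5H8FNO2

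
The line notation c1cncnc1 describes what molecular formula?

Heavy atoms from the SMILES: 4 C, 2 N.
Implicit hydrogens by atom environment:
  4 × C (aromatic): 1 H each → 4
  2 × N (aromatic): no H
  Total hydrogens = 4.
Molecular formula: C4H4N2

C4H4N2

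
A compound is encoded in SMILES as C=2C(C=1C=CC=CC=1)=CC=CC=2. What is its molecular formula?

Heavy atoms from the SMILES: 12 C.
Implicit hydrogens by atom environment:
  10 × C (aromatic): 1 H each → 10
  2 × C (aromatic): no H
  Total hydrogens = 10.
Molecular formula: C12H10

C12H10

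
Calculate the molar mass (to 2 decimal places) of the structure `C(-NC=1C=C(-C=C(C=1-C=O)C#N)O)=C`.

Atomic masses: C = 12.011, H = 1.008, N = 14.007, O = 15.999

Molecular formula: C10H8N2O2.
M = 10×12.011 + 8×1.008 + 2×14.007 + 2×15.999 = 188.19 g/mol.

188.19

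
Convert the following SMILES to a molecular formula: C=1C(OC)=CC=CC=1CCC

Heavy atoms from the SMILES: 10 C, 1 O.
Implicit hydrogens by atom environment:
  4 × C (aromatic): 1 H each → 4
  2 × C: 3 H each → 6
  2 × C: 2 H each → 4
  2 × C (aromatic): no H
  1 × O: no H
  Total hydrogens = 14.
Molecular formula: C10H14O

C10H14O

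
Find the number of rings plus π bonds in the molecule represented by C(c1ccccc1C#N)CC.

6

Molecular formula from the SMILES: C10H11N.
DoU = (2C + 2 + N − H − X)/2 = (2·10 + 2 + 1 − 11 − 0)/2 = 12/2 = 6.
(Structurally: 1 ring(s) + 5 π bond(s) = 6.)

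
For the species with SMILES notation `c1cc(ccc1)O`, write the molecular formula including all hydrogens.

Heavy atoms from the SMILES: 6 C, 1 O.
Implicit hydrogens by atom environment:
  5 × C (aromatic): 1 H each → 5
  1 × C (aromatic): no H
  1 × O: 1 H
  Total hydrogens = 6.
Molecular formula: C6H6O

C6H6O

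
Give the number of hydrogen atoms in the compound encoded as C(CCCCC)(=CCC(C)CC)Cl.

Hydrogens are implicit in SMILES; fill each atom to its normal valence:
  6 × C: 2 H each → 12
  3 × C: 3 H each → 9
  2 × C: 1 H each → 2
  1 × C: no H
  1 × Cl: no H
  Total hydrogens = 23.

23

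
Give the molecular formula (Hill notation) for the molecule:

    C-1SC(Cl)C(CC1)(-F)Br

Heavy atoms from the SMILES: 1 Br, 5 C, 1 Cl, 1 F, 1 S.
Implicit hydrogens by atom environment:
  3 × C: 2 H each → 6
  1 × Br: no H
  1 × C: 1 H
  1 × C: no H
  1 × Cl: no H
  1 × F: no H
  1 × S: no H
  Total hydrogens = 7.
Molecular formula: C5H7BrClFS

C5H7BrClFS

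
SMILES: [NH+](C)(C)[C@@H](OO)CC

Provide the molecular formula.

Heavy atoms from the SMILES: 5 C, 1 N, 2 O.
Implicit hydrogens by atom environment:
  3 × C: 3 H each → 9
  1 × C: 2 H
  1 × C: 1 H
  1 × N (charge +1): 1 H
  1 × O: 1 H
  1 × O: no H
  Total hydrogens = 14.
Net charge +1.
Molecular formula: C5H14NO2+

C5H14NO2+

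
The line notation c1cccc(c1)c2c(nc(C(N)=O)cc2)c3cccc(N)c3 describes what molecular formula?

C18H15N3O

Heavy atoms from the SMILES: 18 C, 3 N, 1 O.
Implicit hydrogens by atom environment:
  11 × C (aromatic): 1 H each → 11
  6 × C (aromatic): no H
  2 × N: 2 H each → 4
  1 × C: no H
  1 × N (aromatic): no H
  1 × O: no H
  Total hydrogens = 15.
Molecular formula: C18H15N3O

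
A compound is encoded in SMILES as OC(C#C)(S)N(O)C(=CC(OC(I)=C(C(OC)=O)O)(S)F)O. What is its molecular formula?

C10H11FINO7S2

Heavy atoms from the SMILES: 10 C, 1 F, 1 I, 1 N, 7 O, 2 S.
Implicit hydrogens by atom environment:
  7 × C: no H
  4 × O: 1 H each → 4
  3 × O: no H
  2 × C: 1 H each → 2
  2 × S: 1 H each → 2
  1 × C: 3 H
  1 × F: no H
  1 × I: no H
  1 × N: no H
  Total hydrogens = 11.
Molecular formula: C10H11FINO7S2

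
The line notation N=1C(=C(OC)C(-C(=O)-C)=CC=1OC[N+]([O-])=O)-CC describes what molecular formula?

C11H14N2O5

Heavy atoms from the SMILES: 11 C, 2 N, 5 O.
Implicit hydrogens by atom environment:
  4 × C (aromatic): no H
  4 × O: no H
  3 × C: 3 H each → 9
  2 × C: 2 H each → 4
  1 × C (aromatic): 1 H
  1 × C: no H
  1 × N (aromatic): no H
  1 × N (charge +1): no H
  1 × O (charge -1): no H
  Total hydrogens = 14.
Molecular formula: C11H14N2O5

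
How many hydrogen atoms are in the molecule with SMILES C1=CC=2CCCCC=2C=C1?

Hydrogens are implicit in SMILES; fill each atom to its normal valence:
  4 × C: 2 H each → 8
  4 × C (aromatic): 1 H each → 4
  2 × C (aromatic): no H
  Total hydrogens = 12.

12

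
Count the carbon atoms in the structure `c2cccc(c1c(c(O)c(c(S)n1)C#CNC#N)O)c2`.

14

The symbol for carbon appears 14 times in the SMILES. Lowercase c denotes aromatic carbon and counts toward C.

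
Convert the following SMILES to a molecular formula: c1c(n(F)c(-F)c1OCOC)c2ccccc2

Heavy atoms from the SMILES: 12 C, 2 F, 1 N, 2 O.
Implicit hydrogens by atom environment:
  6 × C (aromatic): 1 H each → 6
  4 × C (aromatic): no H
  2 × F: no H
  2 × O: no H
  1 × C: 3 H
  1 × C: 2 H
  1 × N (aromatic): no H
  Total hydrogens = 11.
Molecular formula: C12H11F2NO2

C12H11F2NO2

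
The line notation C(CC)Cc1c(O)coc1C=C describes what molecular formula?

Heavy atoms from the SMILES: 10 C, 2 O.
Implicit hydrogens by atom environment:
  4 × C: 2 H each → 8
  3 × C (aromatic): no H
  1 × C: 3 H
  1 × C (aromatic): 1 H
  1 × C: 1 H
  1 × O: 1 H
  1 × O (aromatic): no H
  Total hydrogens = 14.
Molecular formula: C10H14O2

C10H14O2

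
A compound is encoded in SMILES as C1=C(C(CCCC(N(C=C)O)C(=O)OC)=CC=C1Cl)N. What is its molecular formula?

Heavy atoms from the SMILES: 14 C, 1 Cl, 2 N, 3 O.
Implicit hydrogens by atom environment:
  4 × C: 2 H each → 8
  3 × C (aromatic): 1 H each → 3
  3 × C (aromatic): no H
  2 × C: 1 H each → 2
  2 × O: no H
  1 × C: 3 H
  1 × C: no H
  1 × Cl: no H
  1 × N: 2 H
  1 × N: no H
  1 × O: 1 H
  Total hydrogens = 19.
Molecular formula: C14H19ClN2O3

C14H19ClN2O3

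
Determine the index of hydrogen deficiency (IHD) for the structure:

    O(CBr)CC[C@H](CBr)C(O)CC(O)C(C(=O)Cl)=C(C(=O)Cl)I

3

Molecular formula from the SMILES: C12H15Br2Cl2IO5.
DoU = (2C + 2 + N − H − X)/2 = (2·12 + 2 + 0 − 15 − 5)/2 = 6/2 = 3.
(Structurally: 0 ring(s) + 3 π bond(s) = 3.)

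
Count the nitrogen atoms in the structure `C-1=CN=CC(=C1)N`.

2

The symbol for nitrogen appears 2 times in the SMILES.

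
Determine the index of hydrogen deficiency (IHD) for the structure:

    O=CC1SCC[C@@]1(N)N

Molecular formula from the SMILES: C5H10N2OS.
DoU = (2C + 2 + N − H − X)/2 = (2·5 + 2 + 2 − 10 − 0)/2 = 4/2 = 2.
(Structurally: 1 ring(s) + 1 π bond(s) = 2.)

2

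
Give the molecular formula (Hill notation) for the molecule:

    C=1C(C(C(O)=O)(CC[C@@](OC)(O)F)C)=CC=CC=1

C13H17FO4

Heavy atoms from the SMILES: 13 C, 1 F, 4 O.
Implicit hydrogens by atom environment:
  5 × C (aromatic): 1 H each → 5
  3 × C: no H
  2 × C: 3 H each → 6
  2 × C: 2 H each → 4
  2 × O: 1 H each → 2
  2 × O: no H
  1 × C (aromatic): no H
  1 × F: no H
  Total hydrogens = 17.
Molecular formula: C13H17FO4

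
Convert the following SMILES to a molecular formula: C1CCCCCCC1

Heavy atoms from the SMILES: 8 C.
Implicit hydrogens by atom environment:
  8 × C: 2 H each → 16
  Total hydrogens = 16.
Molecular formula: C8H16

C8H16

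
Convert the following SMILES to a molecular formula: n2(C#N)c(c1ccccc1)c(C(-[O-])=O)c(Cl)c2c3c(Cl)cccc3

Heavy atoms from the SMILES: 18 C, 2 Cl, 2 N, 2 O.
Implicit hydrogens by atom environment:
  9 × C (aromatic): 1 H each → 9
  7 × C (aromatic): no H
  2 × C: no H
  2 × Cl: no H
  1 × N (aromatic): no H
  1 × N: no H
  1 × O: no H
  1 × O (charge -1): no H
  Total hydrogens = 9.
Net charge -1.
Molecular formula: C18H9Cl2N2O2-

C18H9Cl2N2O2-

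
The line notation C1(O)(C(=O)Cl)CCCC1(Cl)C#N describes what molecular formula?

C7H7Cl2NO2

Heavy atoms from the SMILES: 7 C, 2 Cl, 1 N, 2 O.
Implicit hydrogens by atom environment:
  4 × C: no H
  3 × C: 2 H each → 6
  2 × Cl: no H
  1 × N: no H
  1 × O: 1 H
  1 × O: no H
  Total hydrogens = 7.
Molecular formula: C7H7Cl2NO2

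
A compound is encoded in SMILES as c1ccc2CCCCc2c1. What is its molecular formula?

C10H12

Heavy atoms from the SMILES: 10 C.
Implicit hydrogens by atom environment:
  4 × C: 2 H each → 8
  4 × C (aromatic): 1 H each → 4
  2 × C (aromatic): no H
  Total hydrogens = 12.
Molecular formula: C10H12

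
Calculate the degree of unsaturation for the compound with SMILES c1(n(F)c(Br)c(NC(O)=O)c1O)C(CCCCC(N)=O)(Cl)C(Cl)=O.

Molecular formula from the SMILES: C12H13BrCl2FN3O5.
DoU = (2C + 2 + N − H − X)/2 = (2·12 + 2 + 3 − 13 − 4)/2 = 12/2 = 6.
(Structurally: 1 ring(s) + 5 π bond(s) = 6.)

6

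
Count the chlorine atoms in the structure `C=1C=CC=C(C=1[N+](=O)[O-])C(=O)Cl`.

1

The symbol for chlorine appears 1 time in the SMILES.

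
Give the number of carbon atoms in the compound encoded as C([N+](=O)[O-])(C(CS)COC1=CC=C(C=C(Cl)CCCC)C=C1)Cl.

16

The symbol for carbon appears 16 times in the SMILES. (Cl is a single chlorine, not C + l.)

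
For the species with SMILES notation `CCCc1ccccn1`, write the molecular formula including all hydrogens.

Heavy atoms from the SMILES: 8 C, 1 N.
Implicit hydrogens by atom environment:
  4 × C (aromatic): 1 H each → 4
  2 × C: 2 H each → 4
  1 × C: 3 H
  1 × C (aromatic): no H
  1 × N (aromatic): no H
  Total hydrogens = 11.
Molecular formula: C8H11N

C8H11N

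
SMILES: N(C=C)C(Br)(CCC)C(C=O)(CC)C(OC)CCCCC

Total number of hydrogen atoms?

Hydrogens are implicit in SMILES; fill each atom to its normal valence:
  8 × C: 2 H each → 16
  4 × C: 3 H each → 12
  3 × C: 1 H each → 3
  2 × C: no H
  2 × O: no H
  1 × Br: no H
  1 × N: 1 H
  Total hydrogens = 32.

32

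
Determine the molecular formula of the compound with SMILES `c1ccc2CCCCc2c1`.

C10H12

Heavy atoms from the SMILES: 10 C.
Implicit hydrogens by atom environment:
  4 × C: 2 H each → 8
  4 × C (aromatic): 1 H each → 4
  2 × C (aromatic): no H
  Total hydrogens = 12.
Molecular formula: C10H12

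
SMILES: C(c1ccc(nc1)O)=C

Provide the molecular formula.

Heavy atoms from the SMILES: 7 C, 1 N, 1 O.
Implicit hydrogens by atom environment:
  3 × C (aromatic): 1 H each → 3
  2 × C (aromatic): no H
  1 × C: 2 H
  1 × C: 1 H
  1 × N (aromatic): no H
  1 × O: 1 H
  Total hydrogens = 7.
Molecular formula: C7H7NO

C7H7NO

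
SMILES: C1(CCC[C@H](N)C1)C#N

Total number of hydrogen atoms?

12

Hydrogens are implicit in SMILES; fill each atom to its normal valence:
  4 × C: 2 H each → 8
  2 × C: 1 H each → 2
  1 × C: no H
  1 × N: 2 H
  1 × N: no H
  Total hydrogens = 12.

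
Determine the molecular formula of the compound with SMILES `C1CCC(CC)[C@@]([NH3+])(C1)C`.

Heavy atoms from the SMILES: 9 C, 1 N.
Implicit hydrogens by atom environment:
  5 × C: 2 H each → 10
  2 × C: 3 H each → 6
  1 × C: 1 H
  1 × C: no H
  1 × N (charge +1): 3 H
  Total hydrogens = 20.
Net charge +1.
Molecular formula: C9H20N+

C9H20N+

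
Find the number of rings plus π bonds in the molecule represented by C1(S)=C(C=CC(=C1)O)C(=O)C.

5

Molecular formula from the SMILES: C8H8O2S.
DoU = (2C + 2 + N − H − X)/2 = (2·8 + 2 + 0 − 8 − 0)/2 = 10/2 = 5.
(Structurally: 1 ring(s) + 4 π bond(s) = 5.)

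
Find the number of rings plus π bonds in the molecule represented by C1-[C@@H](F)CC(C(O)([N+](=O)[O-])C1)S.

Molecular formula from the SMILES: C6H10FNO3S.
DoU = (2C + 2 + N − H − X)/2 = (2·6 + 2 + 1 − 10 − 1)/2 = 4/2 = 2.
(Structurally: 1 ring(s) + 1 π bond(s) = 2.)

2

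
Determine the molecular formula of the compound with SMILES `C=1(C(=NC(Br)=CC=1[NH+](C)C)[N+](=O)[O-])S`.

C7H9BrN3O2S+

Heavy atoms from the SMILES: 1 Br, 7 C, 3 N, 2 O, 1 S.
Implicit hydrogens by atom environment:
  4 × C (aromatic): no H
  2 × C: 3 H each → 6
  1 × Br: no H
  1 × C (aromatic): 1 H
  1 × N (charge +1): 1 H
  1 × N (aromatic): no H
  1 × N (charge +1): no H
  1 × O: no H
  1 × O (charge -1): no H
  1 × S: 1 H
  Total hydrogens = 9.
Net charge +1.
Molecular formula: C7H9BrN3O2S+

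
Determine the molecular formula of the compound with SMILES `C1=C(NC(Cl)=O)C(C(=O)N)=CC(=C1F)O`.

C8H6ClFN2O3

Heavy atoms from the SMILES: 8 C, 1 Cl, 1 F, 2 N, 3 O.
Implicit hydrogens by atom environment:
  4 × C (aromatic): no H
  2 × C (aromatic): 1 H each → 2
  2 × C: no H
  2 × O: no H
  1 × Cl: no H
  1 × F: no H
  1 × N: 2 H
  1 × N: 1 H
  1 × O: 1 H
  Total hydrogens = 6.
Molecular formula: C8H6ClFN2O3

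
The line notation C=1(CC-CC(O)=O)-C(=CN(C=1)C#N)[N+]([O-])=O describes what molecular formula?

C9H9N3O4

Heavy atoms from the SMILES: 9 C, 3 N, 4 O.
Implicit hydrogens by atom environment:
  3 × C: 2 H each → 6
  2 × C (aromatic): 1 H each → 2
  2 × C (aromatic): no H
  2 × C: no H
  2 × O: no H
  1 × N (aromatic): no H
  1 × N: no H
  1 × N (charge +1): no H
  1 × O: 1 H
  1 × O (charge -1): no H
  Total hydrogens = 9.
Molecular formula: C9H9N3O4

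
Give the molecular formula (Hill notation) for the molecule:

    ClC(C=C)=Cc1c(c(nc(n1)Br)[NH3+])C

C9H10BrClN3+

Heavy atoms from the SMILES: 1 Br, 9 C, 1 Cl, 3 N.
Implicit hydrogens by atom environment:
  4 × C (aromatic): no H
  2 × C: 1 H each → 2
  2 × N (aromatic): no H
  1 × Br: no H
  1 × C: 3 H
  1 × C: 2 H
  1 × C: no H
  1 × Cl: no H
  1 × N (charge +1): 3 H
  Total hydrogens = 10.
Net charge +1.
Molecular formula: C9H10BrClN3+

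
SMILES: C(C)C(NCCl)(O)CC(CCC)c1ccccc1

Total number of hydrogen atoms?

24

Hydrogens are implicit in SMILES; fill each atom to its normal valence:
  5 × C: 2 H each → 10
  5 × C (aromatic): 1 H each → 5
  2 × C: 3 H each → 6
  1 × C: 1 H
  1 × C: no H
  1 × C (aromatic): no H
  1 × Cl: no H
  1 × N: 1 H
  1 × O: 1 H
  Total hydrogens = 24.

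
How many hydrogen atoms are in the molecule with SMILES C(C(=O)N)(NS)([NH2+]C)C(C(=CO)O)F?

13

Hydrogens are implicit in SMILES; fill each atom to its normal valence:
  3 × C: no H
  2 × C: 1 H each → 2
  2 × O: 1 H each → 2
  1 × C: 3 H
  1 × F: no H
  1 × N (charge +1): 2 H
  1 × N: 2 H
  1 × N: 1 H
  1 × O: no H
  1 × S: 1 H
  Total hydrogens = 13.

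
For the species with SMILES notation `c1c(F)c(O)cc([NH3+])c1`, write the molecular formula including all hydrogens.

C6H7FNO+

Heavy atoms from the SMILES: 6 C, 1 F, 1 N, 1 O.
Implicit hydrogens by atom environment:
  3 × C (aromatic): 1 H each → 3
  3 × C (aromatic): no H
  1 × F: no H
  1 × N (charge +1): 3 H
  1 × O: 1 H
  Total hydrogens = 7.
Net charge +1.
Molecular formula: C6H7FNO+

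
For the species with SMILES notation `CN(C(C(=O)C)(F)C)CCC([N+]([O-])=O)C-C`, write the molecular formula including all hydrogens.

C10H19FN2O3

Heavy atoms from the SMILES: 10 C, 1 F, 2 N, 3 O.
Implicit hydrogens by atom environment:
  4 × C: 3 H each → 12
  3 × C: 2 H each → 6
  2 × C: no H
  2 × O: no H
  1 × C: 1 H
  1 × F: no H
  1 × N: no H
  1 × N (charge +1): no H
  1 × O (charge -1): no H
  Total hydrogens = 19.
Molecular formula: C10H19FN2O3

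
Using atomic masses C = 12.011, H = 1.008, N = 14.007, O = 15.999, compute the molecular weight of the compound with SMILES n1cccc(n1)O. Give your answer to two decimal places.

96.09

Molecular formula: C4H4N2O.
M = 4×12.011 + 4×1.008 + 2×14.007 + 1×15.999 = 96.09 g/mol.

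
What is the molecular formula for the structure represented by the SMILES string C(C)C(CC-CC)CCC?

C10H22

Heavy atoms from the SMILES: 10 C.
Implicit hydrogens by atom environment:
  6 × C: 2 H each → 12
  3 × C: 3 H each → 9
  1 × C: 1 H
  Total hydrogens = 22.
Molecular formula: C10H22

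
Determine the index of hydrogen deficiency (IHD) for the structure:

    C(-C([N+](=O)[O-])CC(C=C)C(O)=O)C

Molecular formula from the SMILES: C8H13NO4.
DoU = (2C + 2 + N − H − X)/2 = (2·8 + 2 + 1 − 13 − 0)/2 = 6/2 = 3.
(Structurally: 0 ring(s) + 3 π bond(s) = 3.)

3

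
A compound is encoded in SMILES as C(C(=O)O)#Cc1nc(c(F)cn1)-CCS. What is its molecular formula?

C9H7FN2O2S

Heavy atoms from the SMILES: 9 C, 1 F, 2 N, 2 O, 1 S.
Implicit hydrogens by atom environment:
  3 × C (aromatic): no H
  3 × C: no H
  2 × C: 2 H each → 4
  2 × N (aromatic): no H
  1 × C (aromatic): 1 H
  1 × F: no H
  1 × O: 1 H
  1 × O: no H
  1 × S: 1 H
  Total hydrogens = 7.
Molecular formula: C9H7FN2O2S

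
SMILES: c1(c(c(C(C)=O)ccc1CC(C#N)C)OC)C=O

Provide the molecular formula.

Heavy atoms from the SMILES: 14 C, 1 N, 3 O.
Implicit hydrogens by atom environment:
  4 × C (aromatic): no H
  3 × C: 3 H each → 9
  3 × O: no H
  2 × C (aromatic): 1 H each → 2
  2 × C: 1 H each → 2
  2 × C: no H
  1 × C: 2 H
  1 × N: no H
  Total hydrogens = 15.
Molecular formula: C14H15NO3

C14H15NO3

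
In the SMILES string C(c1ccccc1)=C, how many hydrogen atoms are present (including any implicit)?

Hydrogens are implicit in SMILES; fill each atom to its normal valence:
  5 × C (aromatic): 1 H each → 5
  1 × C: 2 H
  1 × C: 1 H
  1 × C (aromatic): no H
  Total hydrogens = 8.

8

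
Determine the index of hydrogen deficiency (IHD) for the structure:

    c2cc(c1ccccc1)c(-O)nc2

8

Molecular formula from the SMILES: C11H9NO.
DoU = (2C + 2 + N − H − X)/2 = (2·11 + 2 + 1 − 9 − 0)/2 = 16/2 = 8.
(Structurally: 2 ring(s) + 6 π bond(s) = 8.)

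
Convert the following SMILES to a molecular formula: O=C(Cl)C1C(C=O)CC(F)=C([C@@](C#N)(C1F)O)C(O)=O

C11H8ClF2NO5

Heavy atoms from the SMILES: 11 C, 1 Cl, 2 F, 1 N, 5 O.
Implicit hydrogens by atom environment:
  6 × C: no H
  4 × C: 1 H each → 4
  3 × O: no H
  2 × F: no H
  2 × O: 1 H each → 2
  1 × C: 2 H
  1 × Cl: no H
  1 × N: no H
  Total hydrogens = 8.
Molecular formula: C11H8ClF2NO5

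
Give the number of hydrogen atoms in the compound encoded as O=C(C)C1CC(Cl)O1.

7

Hydrogens are implicit in SMILES; fill each atom to its normal valence:
  2 × C: 1 H each → 2
  2 × O: no H
  1 × C: 3 H
  1 × C: 2 H
  1 × C: no H
  1 × Cl: no H
  Total hydrogens = 7.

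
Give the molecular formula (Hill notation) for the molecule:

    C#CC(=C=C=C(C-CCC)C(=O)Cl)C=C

C13H13ClO

Heavy atoms from the SMILES: 13 C, 1 Cl, 1 O.
Implicit hydrogens by atom environment:
  6 × C: no H
  4 × C: 2 H each → 8
  2 × C: 1 H each → 2
  1 × C: 3 H
  1 × Cl: no H
  1 × O: no H
  Total hydrogens = 13.
Molecular formula: C13H13ClO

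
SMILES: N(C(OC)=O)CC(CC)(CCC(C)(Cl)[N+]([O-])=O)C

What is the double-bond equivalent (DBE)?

Molecular formula from the SMILES: C11H21ClN2O4.
DoU = (2C + 2 + N − H − X)/2 = (2·11 + 2 + 2 − 21 − 1)/2 = 4/2 = 2.
(Structurally: 0 ring(s) + 2 π bond(s) = 2.)

2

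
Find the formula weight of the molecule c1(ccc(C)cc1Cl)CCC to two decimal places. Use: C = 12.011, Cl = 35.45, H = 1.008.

Molecular formula: C10H13Cl.
M = 10×12.011 + 1×35.45 + 13×1.008 = 168.66 g/mol.

168.66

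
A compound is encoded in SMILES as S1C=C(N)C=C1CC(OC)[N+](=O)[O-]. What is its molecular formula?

C7H10N2O3S

Heavy atoms from the SMILES: 7 C, 2 N, 3 O, 1 S.
Implicit hydrogens by atom environment:
  2 × C (aromatic): 1 H each → 2
  2 × C (aromatic): no H
  2 × O: no H
  1 × C: 3 H
  1 × C: 2 H
  1 × C: 1 H
  1 × N: 2 H
  1 × N (charge +1): no H
  1 × O (charge -1): no H
  1 × S (aromatic): no H
  Total hydrogens = 10.
Molecular formula: C7H10N2O3S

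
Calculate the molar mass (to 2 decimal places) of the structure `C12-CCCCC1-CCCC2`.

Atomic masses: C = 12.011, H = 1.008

Molecular formula: C10H18.
M = 10×12.011 + 18×1.008 = 138.25 g/mol.

138.25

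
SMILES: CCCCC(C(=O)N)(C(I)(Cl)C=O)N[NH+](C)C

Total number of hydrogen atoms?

Hydrogens are implicit in SMILES; fill each atom to its normal valence:
  3 × C: 3 H each → 9
  3 × C: 2 H each → 6
  3 × C: no H
  2 × O: no H
  1 × C: 1 H
  1 × Cl: no H
  1 × I: no H
  1 × N: 2 H
  1 × N: 1 H
  1 × N (charge +1): 1 H
  Total hydrogens = 20.

20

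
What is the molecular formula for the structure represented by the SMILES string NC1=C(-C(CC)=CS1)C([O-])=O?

Heavy atoms from the SMILES: 7 C, 1 N, 2 O, 1 S.
Implicit hydrogens by atom environment:
  3 × C (aromatic): no H
  1 × C: 3 H
  1 × C: 2 H
  1 × C (aromatic): 1 H
  1 × C: no H
  1 × N: 2 H
  1 × O: no H
  1 × O (charge -1): no H
  1 × S (aromatic): no H
  Total hydrogens = 8.
Net charge -1.
Molecular formula: C7H8NO2S-

C7H8NO2S-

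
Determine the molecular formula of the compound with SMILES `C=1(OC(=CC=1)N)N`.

C4H6N2O

Heavy atoms from the SMILES: 4 C, 2 N, 1 O.
Implicit hydrogens by atom environment:
  2 × C (aromatic): 1 H each → 2
  2 × C (aromatic): no H
  2 × N: 2 H each → 4
  1 × O (aromatic): no H
  Total hydrogens = 6.
Molecular formula: C4H6N2O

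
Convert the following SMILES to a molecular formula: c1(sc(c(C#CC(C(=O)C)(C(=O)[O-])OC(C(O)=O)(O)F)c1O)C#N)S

C13H7FNO8S2-

Heavy atoms from the SMILES: 13 C, 1 F, 1 N, 8 O, 2 S.
Implicit hydrogens by atom environment:
  8 × C: no H
  4 × C (aromatic): no H
  4 × O: no H
  3 × O: 1 H each → 3
  1 × C: 3 H
  1 × F: no H
  1 × N: no H
  1 × O (charge -1): no H
  1 × S: 1 H
  1 × S (aromatic): no H
  Total hydrogens = 7.
Net charge -1.
Molecular formula: C13H7FNO8S2-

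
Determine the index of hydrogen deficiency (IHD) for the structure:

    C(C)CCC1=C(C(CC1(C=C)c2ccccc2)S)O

7

Molecular formula from the SMILES: C17H22OS.
DoU = (2C + 2 + N − H − X)/2 = (2·17 + 2 + 0 − 22 − 0)/2 = 14/2 = 7.
(Structurally: 2 ring(s) + 5 π bond(s) = 7.)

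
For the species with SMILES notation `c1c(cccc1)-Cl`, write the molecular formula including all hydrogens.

Heavy atoms from the SMILES: 6 C, 1 Cl.
Implicit hydrogens by atom environment:
  5 × C (aromatic): 1 H each → 5
  1 × C (aromatic): no H
  1 × Cl: no H
  Total hydrogens = 5.
Molecular formula: C6H5Cl

C6H5Cl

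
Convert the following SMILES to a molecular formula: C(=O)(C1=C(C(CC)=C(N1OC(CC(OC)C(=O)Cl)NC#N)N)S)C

C14H19ClN4O4S

Heavy atoms from the SMILES: 14 C, 1 Cl, 4 N, 4 O, 1 S.
Implicit hydrogens by atom environment:
  4 × C (aromatic): no H
  4 × O: no H
  3 × C: 3 H each → 9
  3 × C: no H
  2 × C: 2 H each → 4
  2 × C: 1 H each → 2
  1 × Cl: no H
  1 × N: 2 H
  1 × N: 1 H
  1 × N (aromatic): no H
  1 × N: no H
  1 × S: 1 H
  Total hydrogens = 19.
Molecular formula: C14H19ClN4O4S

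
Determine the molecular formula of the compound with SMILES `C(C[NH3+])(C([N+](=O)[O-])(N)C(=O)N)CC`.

C6H15N4O3+

Heavy atoms from the SMILES: 6 C, 4 N, 3 O.
Implicit hydrogens by atom environment:
  2 × C: 2 H each → 4
  2 × C: no H
  2 × N: 2 H each → 4
  2 × O: no H
  1 × C: 3 H
  1 × C: 1 H
  1 × N (charge +1): 3 H
  1 × N (charge +1): no H
  1 × O (charge -1): no H
  Total hydrogens = 15.
Net charge +1.
Molecular formula: C6H15N4O3+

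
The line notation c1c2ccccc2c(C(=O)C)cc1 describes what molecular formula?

C12H10O

Heavy atoms from the SMILES: 12 C, 1 O.
Implicit hydrogens by atom environment:
  7 × C (aromatic): 1 H each → 7
  3 × C (aromatic): no H
  1 × C: 3 H
  1 × C: no H
  1 × O: no H
  Total hydrogens = 10.
Molecular formula: C12H10O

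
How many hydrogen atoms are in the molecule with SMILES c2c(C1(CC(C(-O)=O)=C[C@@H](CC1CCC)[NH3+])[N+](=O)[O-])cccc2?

23

Hydrogens are implicit in SMILES; fill each atom to its normal valence:
  5 × C (aromatic): 1 H each → 5
  4 × C: 2 H each → 8
  3 × C: 1 H each → 3
  3 × C: no H
  2 × O: no H
  1 × C: 3 H
  1 × C (aromatic): no H
  1 × N (charge +1): 3 H
  1 × N (charge +1): no H
  1 × O: 1 H
  1 × O (charge -1): no H
  Total hydrogens = 23.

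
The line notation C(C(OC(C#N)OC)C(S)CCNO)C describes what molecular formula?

C9H18N2O3S

Heavy atoms from the SMILES: 9 C, 2 N, 3 O, 1 S.
Implicit hydrogens by atom environment:
  3 × C: 2 H each → 6
  3 × C: 1 H each → 3
  2 × C: 3 H each → 6
  2 × O: no H
  1 × C: no H
  1 × N: 1 H
  1 × N: no H
  1 × O: 1 H
  1 × S: 1 H
  Total hydrogens = 18.
Molecular formula: C9H18N2O3S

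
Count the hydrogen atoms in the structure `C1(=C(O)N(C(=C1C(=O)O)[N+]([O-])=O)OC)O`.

6

Hydrogens are implicit in SMILES; fill each atom to its normal valence:
  4 × C (aromatic): no H
  3 × O: 1 H each → 3
  3 × O: no H
  1 × C: 3 H
  1 × C: no H
  1 × N (aromatic): no H
  1 × N (charge +1): no H
  1 × O (charge -1): no H
  Total hydrogens = 6.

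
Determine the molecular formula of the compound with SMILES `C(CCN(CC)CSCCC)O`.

C9H21NOS

Heavy atoms from the SMILES: 9 C, 1 N, 1 O, 1 S.
Implicit hydrogens by atom environment:
  7 × C: 2 H each → 14
  2 × C: 3 H each → 6
  1 × N: no H
  1 × O: 1 H
  1 × S: no H
  Total hydrogens = 21.
Molecular formula: C9H21NOS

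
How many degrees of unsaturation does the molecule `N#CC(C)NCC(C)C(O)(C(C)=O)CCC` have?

3

Molecular formula from the SMILES: C12H22N2O2.
DoU = (2C + 2 + N − H − X)/2 = (2·12 + 2 + 2 − 22 − 0)/2 = 6/2 = 3.
(Structurally: 0 ring(s) + 3 π bond(s) = 3.)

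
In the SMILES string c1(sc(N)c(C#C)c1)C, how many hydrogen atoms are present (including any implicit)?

7

Hydrogens are implicit in SMILES; fill each atom to its normal valence:
  3 × C (aromatic): no H
  1 × C: 3 H
  1 × C (aromatic): 1 H
  1 × C: 1 H
  1 × C: no H
  1 × N: 2 H
  1 × S (aromatic): no H
  Total hydrogens = 7.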